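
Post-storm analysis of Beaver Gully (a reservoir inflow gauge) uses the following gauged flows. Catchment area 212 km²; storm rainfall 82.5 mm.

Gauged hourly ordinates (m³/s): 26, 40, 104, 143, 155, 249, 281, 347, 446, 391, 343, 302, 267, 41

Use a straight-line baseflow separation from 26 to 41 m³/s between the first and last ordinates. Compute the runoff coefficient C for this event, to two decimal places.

C ≈ 0.55

ΣQ_DR = 2666 m³/s; V = ΣQ_DR·Δt = 9.598 × 10^6 m³.
Runoff depth d = V / A = 45.27 mm.
C = d / P = 45.27 / 82.5 = 0.55.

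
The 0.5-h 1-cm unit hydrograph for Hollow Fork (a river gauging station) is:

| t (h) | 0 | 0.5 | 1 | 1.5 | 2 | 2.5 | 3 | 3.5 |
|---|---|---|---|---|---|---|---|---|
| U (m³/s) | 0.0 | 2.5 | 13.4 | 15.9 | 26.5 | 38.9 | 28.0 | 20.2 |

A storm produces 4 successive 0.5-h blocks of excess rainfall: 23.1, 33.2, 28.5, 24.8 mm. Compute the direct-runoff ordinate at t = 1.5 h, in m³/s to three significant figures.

By discrete convolution, Q_j = Σ (P_i / 10 mm) · U_{j−i}.
At t = 1.5 h (j=3): Q = (23.1/10)·15.9 + (33.2/10)·13.4 + (28.5/10)·2.5 + (24.8/10)·0.0 = 88.3 m³/s.

Q ≈ 88.3 m³/s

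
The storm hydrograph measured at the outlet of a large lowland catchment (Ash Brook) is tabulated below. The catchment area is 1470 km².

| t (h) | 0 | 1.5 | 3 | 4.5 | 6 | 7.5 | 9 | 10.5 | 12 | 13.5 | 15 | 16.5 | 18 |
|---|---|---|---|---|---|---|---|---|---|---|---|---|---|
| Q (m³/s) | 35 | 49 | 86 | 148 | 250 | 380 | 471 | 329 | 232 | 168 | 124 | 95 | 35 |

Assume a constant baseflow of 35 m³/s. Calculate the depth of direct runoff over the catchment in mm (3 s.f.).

Direct runoff: 0.0, 14.0, 51.0, 113.0, 215.0, 345.0, 436.0, 294.0, 197.0, 133.0, 89.0, 60.0, 0.0 m³/s; ΣQ_DR = 1947 m³/s.
V = ΣQ_DR · Δt = 1947 × 5400 s = 1.051 × 10^7 m³.
Over A = 1470 km², depth = V / A = 7.15 mm.

d ≈ 7.15 mm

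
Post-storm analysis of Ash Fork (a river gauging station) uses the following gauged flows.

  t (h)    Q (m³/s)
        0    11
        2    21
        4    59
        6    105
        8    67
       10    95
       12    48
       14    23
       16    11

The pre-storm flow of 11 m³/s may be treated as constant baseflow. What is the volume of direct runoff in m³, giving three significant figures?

Direct-runoff ordinates (Q − Q_b): 0.0, 10.0, 48.0, 94.0, 56.0, 84.0, 37.0, 12.0, 0.0 m³/s.
ΣQ_DR = 341.0 m³/s.
With Δt = 2 h = 7200 s, V = ΣQ_DR · Δt = 341.0 × 7200 = 2.46 × 10^6 m³.

V ≈ 2.46 × 10^6 m³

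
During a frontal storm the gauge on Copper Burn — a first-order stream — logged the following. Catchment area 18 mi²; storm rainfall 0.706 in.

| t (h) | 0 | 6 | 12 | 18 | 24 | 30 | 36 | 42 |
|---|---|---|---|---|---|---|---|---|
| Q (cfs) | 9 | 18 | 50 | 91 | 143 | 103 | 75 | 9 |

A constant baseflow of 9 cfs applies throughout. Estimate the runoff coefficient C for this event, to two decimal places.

ΣQ_DR = 426.0 cfs; V = ΣQ_DR·Δt = 9.202 × 10^6 ft³.
Runoff depth d = V / A = 0.2200 in.
C = d / P = 0.2200 / 0.706 = 0.31.

C ≈ 0.31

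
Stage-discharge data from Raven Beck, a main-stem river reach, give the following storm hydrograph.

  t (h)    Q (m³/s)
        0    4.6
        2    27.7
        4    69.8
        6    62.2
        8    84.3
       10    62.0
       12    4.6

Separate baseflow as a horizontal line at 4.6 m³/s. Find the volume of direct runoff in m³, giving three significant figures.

V ≈ 2.04 × 10^6 m³

Direct-runoff ordinates (Q − Q_b): 0.0, 23.1, 65.2, 57.6, 79.7, 57.4, 0.0 m³/s.
ΣQ_DR = 283.0 m³/s.
With Δt = 2 h = 7200 s, V = ΣQ_DR · Δt = 283.0 × 7200 = 2.04 × 10^6 m³.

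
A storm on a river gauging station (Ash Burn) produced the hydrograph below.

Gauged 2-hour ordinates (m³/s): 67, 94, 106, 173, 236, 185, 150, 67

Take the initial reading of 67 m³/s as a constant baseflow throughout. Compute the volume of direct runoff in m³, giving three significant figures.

Direct-runoff ordinates (Q − Q_b): 0.0, 27.0, 39.0, 106.0, 169.0, 118.0, 83.0, 0.0 m³/s.
ΣQ_DR = 542.0 m³/s.
With Δt = 2 h = 7200 s, V = ΣQ_DR · Δt = 542.0 × 7200 = 3.90 × 10^6 m³.

V ≈ 3.90 × 10^6 m³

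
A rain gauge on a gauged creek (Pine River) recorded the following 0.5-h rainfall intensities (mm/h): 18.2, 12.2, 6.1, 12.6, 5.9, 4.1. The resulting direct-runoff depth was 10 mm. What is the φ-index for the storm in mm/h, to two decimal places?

Only the 3 blocks with intensity above φ contribute runoff: 18.2, 12.2, 12.6 mm/h.
Σ(I−φ)·Δt = d  ⇒  (18.2+12.2+12.6 − 3φ)·0.5 = 10
φ = (43.00 − 10/0.5) / 3 = 7.67 mm/h.

φ ≈ 7.67 mm/h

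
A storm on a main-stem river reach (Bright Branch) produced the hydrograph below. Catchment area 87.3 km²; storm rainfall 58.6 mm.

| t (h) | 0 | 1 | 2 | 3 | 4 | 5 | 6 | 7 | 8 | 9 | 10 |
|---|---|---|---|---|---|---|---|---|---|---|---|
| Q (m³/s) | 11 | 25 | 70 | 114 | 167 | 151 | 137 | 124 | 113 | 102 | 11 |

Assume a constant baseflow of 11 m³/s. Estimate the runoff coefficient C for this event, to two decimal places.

ΣQ_DR = 904.0 m³/s; V = ΣQ_DR·Δt = 3.254 × 10^6 m³.
Runoff depth d = V / A = 37.28 mm.
C = d / P = 37.28 / 58.6 = 0.64.

C ≈ 0.64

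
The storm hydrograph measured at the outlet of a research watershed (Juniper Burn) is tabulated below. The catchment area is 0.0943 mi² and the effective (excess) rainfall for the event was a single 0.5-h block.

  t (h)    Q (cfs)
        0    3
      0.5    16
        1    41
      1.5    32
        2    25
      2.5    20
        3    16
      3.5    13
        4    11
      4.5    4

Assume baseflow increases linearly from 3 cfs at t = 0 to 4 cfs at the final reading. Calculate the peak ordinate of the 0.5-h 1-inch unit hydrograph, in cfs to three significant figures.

Direct runoff: 0.00, 12.89, 37.78, 28.67, 21.56, 16.44, 12.33, 9.22, 7.11, 0.00 cfs; ΣQ_DR = 146.0 cfs, peak = 37.78 cfs.
Runoff depth d = ΣQ_DR·Δt / A = 146.0 × 1800 / (0.0943 mi²) = 1.200 in.
The 1-inch UH is the DRH scaled by (1 in)/d, so U_p = 37.78 × 1/1.200 = 31.5 cfs.

U_p ≈ 31.5 cfs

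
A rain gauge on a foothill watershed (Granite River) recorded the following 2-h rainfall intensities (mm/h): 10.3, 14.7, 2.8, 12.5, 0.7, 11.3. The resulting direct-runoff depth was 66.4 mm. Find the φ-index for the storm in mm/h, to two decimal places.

Only the 4 blocks with intensity above φ contribute runoff: 10.3, 14.7, 12.5, 11.3 mm/h.
Σ(I−φ)·Δt = d  ⇒  (10.3+14.7+12.5+11.3 − 4φ)·2 = 66.4
φ = (48.80 − 66.4/2) / 4 = 3.90 mm/h.

φ ≈ 3.90 mm/h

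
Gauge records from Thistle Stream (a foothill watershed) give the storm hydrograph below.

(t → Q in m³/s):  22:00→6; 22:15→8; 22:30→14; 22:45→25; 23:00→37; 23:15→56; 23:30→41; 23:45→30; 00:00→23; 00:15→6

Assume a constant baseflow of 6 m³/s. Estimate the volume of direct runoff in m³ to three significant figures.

V ≈ 1.67 × 10^5 m³

Direct-runoff ordinates (Q − Q_b): 0.0, 2.0, 8.0, 19.0, 31.0, 50.0, 35.0, 24.0, 17.0, 0.0 m³/s.
ΣQ_DR = 186.0 m³/s.
With Δt = 0.25 h = 900 s, V = ΣQ_DR · Δt = 186.0 × 900 = 1.67 × 10^5 m³.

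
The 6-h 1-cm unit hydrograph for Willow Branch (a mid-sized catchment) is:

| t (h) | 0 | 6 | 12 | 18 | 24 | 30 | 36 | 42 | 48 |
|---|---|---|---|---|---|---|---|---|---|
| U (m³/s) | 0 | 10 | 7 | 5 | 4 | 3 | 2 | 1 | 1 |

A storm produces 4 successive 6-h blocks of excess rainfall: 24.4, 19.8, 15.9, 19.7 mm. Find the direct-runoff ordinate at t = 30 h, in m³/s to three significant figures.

Q ≈ 37.0 m³/s

By discrete convolution, Q_j = Σ (P_i / 10 mm) · U_{j−i}.
At t = 30 h (j=5): Q = (24.4/10)·3 + (19.8/10)·4 + (15.9/10)·5 + (19.7/10)·7 = 37.0 m³/s.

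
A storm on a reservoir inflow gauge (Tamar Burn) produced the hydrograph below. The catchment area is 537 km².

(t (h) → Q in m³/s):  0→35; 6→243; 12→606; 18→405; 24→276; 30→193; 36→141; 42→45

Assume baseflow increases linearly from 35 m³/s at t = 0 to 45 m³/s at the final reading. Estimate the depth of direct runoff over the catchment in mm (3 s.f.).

Direct runoff: 0.00, 206.57, 568.14, 365.71, 235.29, 150.86, 97.43, 0.00 m³/s; ΣQ_DR = 1624 m³/s.
V = ΣQ_DR · Δt = 1624 × 21600 s = 3.508 × 10^7 m³.
Over A = 537 km², depth = V / A = 65.3 mm.

d ≈ 65.3 mm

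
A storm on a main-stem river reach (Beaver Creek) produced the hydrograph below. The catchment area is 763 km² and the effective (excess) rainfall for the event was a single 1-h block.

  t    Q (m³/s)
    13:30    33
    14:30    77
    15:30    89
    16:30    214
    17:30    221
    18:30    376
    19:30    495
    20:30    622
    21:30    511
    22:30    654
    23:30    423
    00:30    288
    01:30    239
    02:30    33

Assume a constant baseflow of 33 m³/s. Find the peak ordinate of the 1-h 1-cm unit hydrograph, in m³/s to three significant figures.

Direct runoff: 0.0, 44.0, 56.0, 181.0, 188.0, 343.0, 462.0, 589.0, 478.0, 621.0, 390.0, 255.0, 206.0, 0.0 m³/s; ΣQ_DR = 3813 m³/s, peak = 621.0 m³/s.
Runoff depth d = ΣQ_DR·Δt / A = 3813 × 3600 / (763 km²) = 17.99 mm.
The 1-cm UH is the DRH scaled by (10 mm)/d, so U_p = 621.0 × 10/17.99 = 345 m³/s.

U_p ≈ 345 m³/s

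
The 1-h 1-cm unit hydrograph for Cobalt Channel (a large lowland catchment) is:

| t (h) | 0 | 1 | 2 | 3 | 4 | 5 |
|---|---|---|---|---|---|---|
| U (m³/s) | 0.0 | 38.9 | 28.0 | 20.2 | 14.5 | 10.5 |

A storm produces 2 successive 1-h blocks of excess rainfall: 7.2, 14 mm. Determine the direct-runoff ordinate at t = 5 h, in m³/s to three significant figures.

Q ≈ 27.9 m³/s

By discrete convolution, Q_j = Σ (P_i / 10 mm) · U_{j−i}.
At t = 5 h (j=5): Q = (7.2/10)·10.5 + (14/10)·14.5 = 27.9 m³/s.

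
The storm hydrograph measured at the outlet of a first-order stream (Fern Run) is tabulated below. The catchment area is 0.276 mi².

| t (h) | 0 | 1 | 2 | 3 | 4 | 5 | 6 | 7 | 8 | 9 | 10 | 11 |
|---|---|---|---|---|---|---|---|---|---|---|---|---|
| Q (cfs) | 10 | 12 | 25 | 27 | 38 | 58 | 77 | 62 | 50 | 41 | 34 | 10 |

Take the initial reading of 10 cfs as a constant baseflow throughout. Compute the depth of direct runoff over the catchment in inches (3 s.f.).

Direct runoff: 0.0, 2.0, 15.0, 17.0, 28.0, 48.0, 67.0, 52.0, 40.0, 31.0, 24.0, 0.0 cfs; ΣQ_DR = 324.0 cfs.
V = ΣQ_DR · Δt = 324.0 × 3600 s = 1.166 × 10^6 ft³.
Over A = 0.276 mi², depth = V / A = 1.82 in.

d ≈ 1.82 in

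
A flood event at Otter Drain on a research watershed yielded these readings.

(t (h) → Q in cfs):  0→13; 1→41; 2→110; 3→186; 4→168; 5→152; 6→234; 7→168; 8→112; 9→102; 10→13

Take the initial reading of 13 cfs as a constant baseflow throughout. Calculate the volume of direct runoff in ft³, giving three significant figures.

V ≈ 4.16 × 10^6 ft³

Direct-runoff ordinates (Q − Q_b): 0.0, 28.0, 97.0, 173.0, 155.0, 139.0, 221.0, 155.0, 99.0, 89.0, 0.0 cfs.
ΣQ_DR = 1156 cfs.
With Δt = 1 h = 3600 s, V = ΣQ_DR · Δt = 1156 × 3600 = 4.16 × 10^6 ft³.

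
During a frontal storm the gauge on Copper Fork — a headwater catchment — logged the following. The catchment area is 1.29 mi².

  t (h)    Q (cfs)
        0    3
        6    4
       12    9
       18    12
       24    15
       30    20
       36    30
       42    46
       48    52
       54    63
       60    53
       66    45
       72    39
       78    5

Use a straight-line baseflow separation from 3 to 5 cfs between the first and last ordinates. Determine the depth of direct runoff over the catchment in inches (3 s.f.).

Direct runoff: 0.00, 0.85, 5.69, 8.54, 11.38, 16.23, 26.08, 41.92, 47.77, 58.62, 48.46, 40.31, 34.15, 0.00 cfs; ΣQ_DR = 340.0 cfs.
V = ΣQ_DR · Δt = 340.0 × 21600 s = 7.344 × 10^6 ft³.
Over A = 1.29 mi², depth = V / A = 2.45 in.

d ≈ 2.45 in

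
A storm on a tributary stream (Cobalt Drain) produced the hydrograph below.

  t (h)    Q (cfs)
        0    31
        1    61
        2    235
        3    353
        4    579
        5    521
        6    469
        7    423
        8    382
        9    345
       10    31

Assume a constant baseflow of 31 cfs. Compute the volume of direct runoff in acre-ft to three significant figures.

Direct-runoff ordinates (Q − Q_b): 0.0, 30.0, 204.0, 322.0, 548.0, 490.0, 438.0, 392.0, 351.0, 314.0, 0.0 cfs.
ΣQ_DR = 3089 cfs.
With Δt = 1 h = 3600 s, V = ΣQ_DR · Δt = 3089 × 3600 = 1.11 × 10^7 ft³ = 255 acre-ft.

V ≈ 255 acre-ft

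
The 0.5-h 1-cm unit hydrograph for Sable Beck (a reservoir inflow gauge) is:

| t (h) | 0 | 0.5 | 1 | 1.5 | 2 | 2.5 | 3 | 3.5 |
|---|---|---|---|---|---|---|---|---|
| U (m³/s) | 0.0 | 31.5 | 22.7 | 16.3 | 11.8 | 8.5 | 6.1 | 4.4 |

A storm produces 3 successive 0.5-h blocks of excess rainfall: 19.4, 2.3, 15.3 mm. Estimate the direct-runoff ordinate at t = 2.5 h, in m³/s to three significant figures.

Q ≈ 44.1 m³/s

By discrete convolution, Q_j = Σ (P_i / 10 mm) · U_{j−i}.
At t = 2.5 h (j=5): Q = (19.4/10)·8.5 + (2.3/10)·11.8 + (15.3/10)·16.3 = 44.1 m³/s.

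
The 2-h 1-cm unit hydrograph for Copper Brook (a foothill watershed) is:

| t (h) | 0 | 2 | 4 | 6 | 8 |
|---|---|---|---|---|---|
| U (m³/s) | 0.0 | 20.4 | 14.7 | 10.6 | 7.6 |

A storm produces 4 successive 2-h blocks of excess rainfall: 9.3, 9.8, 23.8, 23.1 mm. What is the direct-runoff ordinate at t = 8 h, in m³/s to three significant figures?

Q ≈ 99.6 m³/s

By discrete convolution, Q_j = Σ (P_i / 10 mm) · U_{j−i}.
At t = 8 h (j=4): Q = (9.3/10)·7.6 + (9.8/10)·10.6 + (23.8/10)·14.7 + (23.1/10)·20.4 = 99.6 m³/s.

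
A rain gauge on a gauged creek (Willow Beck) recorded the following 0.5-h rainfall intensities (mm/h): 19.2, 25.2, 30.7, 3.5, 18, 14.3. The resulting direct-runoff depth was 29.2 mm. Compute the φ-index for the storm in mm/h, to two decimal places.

φ ≈ 9.80 mm/h

Only the 5 blocks with intensity above φ contribute runoff: 19.2, 25.2, 30.7, 18, 14.3 mm/h.
Σ(I−φ)·Δt = d  ⇒  (19.2+25.2+30.7+18+14.3 − 5φ)·0.5 = 29.2
φ = (107.4 − 29.2/0.5) / 5 = 9.80 mm/h.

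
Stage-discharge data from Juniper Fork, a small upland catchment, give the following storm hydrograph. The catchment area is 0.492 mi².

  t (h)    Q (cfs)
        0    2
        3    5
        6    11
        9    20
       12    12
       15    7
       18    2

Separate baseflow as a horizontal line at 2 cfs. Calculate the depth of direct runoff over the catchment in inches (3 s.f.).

d ≈ 0.425 in

Direct runoff: 0.0, 3.0, 9.0, 18.0, 10.0, 5.0, 0.0 cfs; ΣQ_DR = 45.00 cfs.
V = ΣQ_DR · Δt = 45.00 × 10800 s = 4.860 × 10^5 ft³.
Over A = 0.492 mi², depth = V / A = 0.425 in.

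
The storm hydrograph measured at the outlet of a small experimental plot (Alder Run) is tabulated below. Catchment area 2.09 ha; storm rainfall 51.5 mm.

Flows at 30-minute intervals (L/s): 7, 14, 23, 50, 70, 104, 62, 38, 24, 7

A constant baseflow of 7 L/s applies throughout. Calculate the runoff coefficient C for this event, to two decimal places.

ΣQ_DR = 329.0 L/s; V = ΣQ_DR·Δt = 5.922 × 10^5 L.
Runoff depth d = V / A = 28.33 mm.
C = d / P = 28.33 / 51.5 = 0.55.

C ≈ 0.55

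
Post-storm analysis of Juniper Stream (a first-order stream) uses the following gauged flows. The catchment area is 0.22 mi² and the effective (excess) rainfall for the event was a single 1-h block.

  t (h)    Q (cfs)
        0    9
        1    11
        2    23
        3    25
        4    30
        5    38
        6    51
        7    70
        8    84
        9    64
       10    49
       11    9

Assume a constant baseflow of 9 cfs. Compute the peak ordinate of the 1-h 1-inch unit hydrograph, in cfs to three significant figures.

Direct runoff: 0.0, 2.0, 14.0, 16.0, 21.0, 29.0, 42.0, 61.0, 75.0, 55.0, 40.0, 0.0 cfs; ΣQ_DR = 355.0 cfs, peak = 75.0 cfs.
Runoff depth d = ΣQ_DR·Δt / A = 355.0 × 3600 / (0.22 mi²) = 2.500 in.
The 1-inch UH is the DRH scaled by (1 in)/d, so U_p = 75.0 × 1/2.500 = 30.0 cfs.

U_p ≈ 30.0 cfs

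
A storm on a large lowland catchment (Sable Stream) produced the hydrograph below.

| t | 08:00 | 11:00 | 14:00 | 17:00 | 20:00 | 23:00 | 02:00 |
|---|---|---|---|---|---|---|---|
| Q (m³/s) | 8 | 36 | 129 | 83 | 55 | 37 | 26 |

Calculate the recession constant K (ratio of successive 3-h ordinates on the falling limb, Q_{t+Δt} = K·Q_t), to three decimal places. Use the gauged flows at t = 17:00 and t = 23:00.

Using the recession-limb readings at t = 17:00 and t = 23:00: Q falls from 83 to 37 m³/s over 2 intervals.
K = (Q₂/Q₁)^(1/2) = (37/83)^(1/2) = 0.668.

K ≈ 0.668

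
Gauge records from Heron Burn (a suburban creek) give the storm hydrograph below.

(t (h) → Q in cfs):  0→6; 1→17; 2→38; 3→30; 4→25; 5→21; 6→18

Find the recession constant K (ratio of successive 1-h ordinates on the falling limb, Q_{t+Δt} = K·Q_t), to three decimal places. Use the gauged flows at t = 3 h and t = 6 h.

K ≈ 0.843

Using the recession-limb readings at t = 3 h and t = 6 h: Q falls from 30 to 18 cfs over 3 intervals.
K = (Q₂/Q₁)^(1/3) = (18/30)^(1/3) = 0.843.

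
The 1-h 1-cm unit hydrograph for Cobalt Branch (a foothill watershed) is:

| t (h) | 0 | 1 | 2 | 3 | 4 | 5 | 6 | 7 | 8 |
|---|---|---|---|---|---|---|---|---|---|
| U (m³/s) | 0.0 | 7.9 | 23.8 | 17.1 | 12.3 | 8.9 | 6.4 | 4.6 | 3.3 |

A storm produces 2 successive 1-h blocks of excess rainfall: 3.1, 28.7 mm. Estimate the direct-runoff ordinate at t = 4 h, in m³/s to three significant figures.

Q ≈ 52.9 m³/s

By discrete convolution, Q_j = Σ (P_i / 10 mm) · U_{j−i}.
At t = 4 h (j=4): Q = (3.1/10)·12.3 + (28.7/10)·17.1 = 52.9 m³/s.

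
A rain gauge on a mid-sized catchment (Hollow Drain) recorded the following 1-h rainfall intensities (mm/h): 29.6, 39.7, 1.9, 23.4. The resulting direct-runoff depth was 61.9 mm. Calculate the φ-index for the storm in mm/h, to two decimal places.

Only the 3 blocks with intensity above φ contribute runoff: 29.6, 39.7, 23.4 mm/h.
Σ(I−φ)·Δt = d  ⇒  (29.6+39.7+23.4 − 3φ)·1 = 61.9
φ = (92.70 − 61.9/1) / 3 = 10.27 mm/h.

φ ≈ 10.27 mm/h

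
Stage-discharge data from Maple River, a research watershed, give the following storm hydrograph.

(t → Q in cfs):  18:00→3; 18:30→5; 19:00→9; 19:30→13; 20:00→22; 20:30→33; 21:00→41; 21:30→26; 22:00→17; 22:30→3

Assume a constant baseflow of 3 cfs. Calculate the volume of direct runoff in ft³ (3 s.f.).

Direct-runoff ordinates (Q − Q_b): 0.0, 2.0, 6.0, 10.0, 19.0, 30.0, 38.0, 23.0, 14.0, 0.0 cfs.
ΣQ_DR = 142.0 cfs.
With Δt = 0.5 h = 1800 s, V = ΣQ_DR · Δt = 142.0 × 1800 = 2.56 × 10^5 ft³.

V ≈ 2.56 × 10^5 ft³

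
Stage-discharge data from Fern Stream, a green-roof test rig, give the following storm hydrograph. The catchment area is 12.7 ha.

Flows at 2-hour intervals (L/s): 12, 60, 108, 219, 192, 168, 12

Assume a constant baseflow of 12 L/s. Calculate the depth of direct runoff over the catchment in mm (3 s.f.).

Direct runoff: 0.0, 48.0, 96.0, 207.0, 180.0, 156.0, 0.0 L/s; ΣQ_DR = 687.0 L/s.
V = ΣQ_DR · Δt = 687.0 × 7200 s = 4.946 × 10^6 L.
Over A = 12.7 ha, depth = V / A = 38.9 mm.

d ≈ 38.9 mm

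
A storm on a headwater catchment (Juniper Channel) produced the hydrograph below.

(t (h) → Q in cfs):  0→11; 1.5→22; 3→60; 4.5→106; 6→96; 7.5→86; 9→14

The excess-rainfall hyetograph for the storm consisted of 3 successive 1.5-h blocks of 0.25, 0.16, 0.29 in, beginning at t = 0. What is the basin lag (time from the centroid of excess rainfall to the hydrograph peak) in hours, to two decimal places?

t_L ≈ 2.16 h

Centroid of excess rainfall: t_c = Σ P_i·t̄_i / ΣP_i = 2.3357 h (block centres at 0.75, 2.25, 3.75 h).
Hydrograph peak occurs at t = 4.5 h, so basin lag t_L = 4.5 − 2.3357 = 2.16 h.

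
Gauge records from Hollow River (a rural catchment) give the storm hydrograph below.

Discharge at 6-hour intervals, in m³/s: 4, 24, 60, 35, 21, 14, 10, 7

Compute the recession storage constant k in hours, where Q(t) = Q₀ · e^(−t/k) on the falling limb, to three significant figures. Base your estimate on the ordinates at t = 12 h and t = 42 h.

On the falling limb, Q drops from 60 to 7 m³/s between t = 12 h and t = 42 h (Δt = 30 h).
k = −Δt / ln(Q₂/Q₁) = −30 / ln(7/60) = 14.0 h.

k ≈ 14.0 h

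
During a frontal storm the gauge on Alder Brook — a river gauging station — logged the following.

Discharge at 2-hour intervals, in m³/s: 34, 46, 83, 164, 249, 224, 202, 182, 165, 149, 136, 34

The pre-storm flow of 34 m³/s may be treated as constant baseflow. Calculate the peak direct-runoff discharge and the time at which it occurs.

Q_p = 215.0 m³/s at t = 8 h

Subtracting baseflow gives direct-runoff ordinates: 0.0, 12.0, 49.0, 130.0, 215.0, 190.0, 168.0, 148.0, 131.0, 115.0, 102.0, 0.0 m³/s.
The maximum is 215.0 m³/s, occurring at the reading for t = 8 h.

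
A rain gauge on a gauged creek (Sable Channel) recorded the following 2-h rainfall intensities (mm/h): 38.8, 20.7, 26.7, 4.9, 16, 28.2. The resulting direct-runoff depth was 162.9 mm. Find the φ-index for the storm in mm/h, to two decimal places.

Only the 5 blocks with intensity above φ contribute runoff: 38.8, 20.7, 26.7, 16, 28.2 mm/h.
Σ(I−φ)·Δt = d  ⇒  (38.8+20.7+26.7+16+28.2 − 5φ)·2 = 162.9
φ = (130.4 − 162.9/2) / 5 = 9.79 mm/h.

φ ≈ 9.79 mm/h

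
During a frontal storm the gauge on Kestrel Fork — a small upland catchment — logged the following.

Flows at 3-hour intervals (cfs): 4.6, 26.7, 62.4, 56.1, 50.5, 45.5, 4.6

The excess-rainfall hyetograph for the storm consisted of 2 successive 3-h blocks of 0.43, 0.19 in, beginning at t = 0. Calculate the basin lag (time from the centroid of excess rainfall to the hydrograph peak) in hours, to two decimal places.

t_L ≈ 3.58 h

Centroid of excess rainfall: t_c = Σ P_i·t̄_i / ΣP_i = 2.4194 h (block centres at 1.5, 4.5 h).
Hydrograph peak occurs at t = 6 h, so basin lag t_L = 6 − 2.4194 = 3.58 h.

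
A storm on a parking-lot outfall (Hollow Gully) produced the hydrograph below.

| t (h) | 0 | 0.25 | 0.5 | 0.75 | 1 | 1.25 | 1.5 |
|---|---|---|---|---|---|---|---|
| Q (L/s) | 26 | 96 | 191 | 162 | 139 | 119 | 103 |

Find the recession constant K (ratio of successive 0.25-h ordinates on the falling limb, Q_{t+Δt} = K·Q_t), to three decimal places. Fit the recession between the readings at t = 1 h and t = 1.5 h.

Using the recession-limb readings at t = 1 h and t = 1.5 h: Q falls from 139 to 103 L/s over 2 intervals.
K = (Q₂/Q₁)^(1/2) = (103/139)^(1/2) = 0.861.

K ≈ 0.861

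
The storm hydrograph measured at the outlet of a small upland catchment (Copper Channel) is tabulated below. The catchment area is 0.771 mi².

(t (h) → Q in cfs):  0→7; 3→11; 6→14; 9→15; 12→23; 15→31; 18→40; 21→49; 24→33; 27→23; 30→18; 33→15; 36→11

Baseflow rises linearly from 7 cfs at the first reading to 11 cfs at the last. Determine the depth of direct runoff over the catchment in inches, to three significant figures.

d ≈ 1.04 in

Direct runoff: 0.00, 3.67, 6.33, 7.00, 14.67, 22.33, 31.00, 39.67, 23.33, 13.00, 7.67, 4.33, 0.00 cfs; ΣQ_DR = 173.0 cfs.
V = ΣQ_DR · Δt = 173.0 × 10800 s = 1.868 × 10^6 ft³.
Over A = 0.771 mi², depth = V / A = 1.04 in.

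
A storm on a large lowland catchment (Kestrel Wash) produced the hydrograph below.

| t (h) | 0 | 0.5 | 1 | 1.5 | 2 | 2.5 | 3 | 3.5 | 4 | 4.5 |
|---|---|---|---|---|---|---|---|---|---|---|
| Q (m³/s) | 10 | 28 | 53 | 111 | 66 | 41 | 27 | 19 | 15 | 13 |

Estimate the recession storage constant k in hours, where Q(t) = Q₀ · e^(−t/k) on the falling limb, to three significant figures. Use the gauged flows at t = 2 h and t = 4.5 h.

k ≈ 1.54 h

On the falling limb, Q drops from 66 to 13 m³/s between t = 2 h and t = 4.5 h (Δt = 2.5 h).
k = −Δt / ln(Q₂/Q₁) = −2.5 / ln(13/66) = 1.54 h.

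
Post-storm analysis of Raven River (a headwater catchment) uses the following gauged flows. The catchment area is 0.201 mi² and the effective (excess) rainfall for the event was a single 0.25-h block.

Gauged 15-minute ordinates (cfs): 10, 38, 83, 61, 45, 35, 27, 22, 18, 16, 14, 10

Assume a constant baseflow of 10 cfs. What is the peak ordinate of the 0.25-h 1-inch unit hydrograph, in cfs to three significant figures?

U_p ≈ 146 cfs

Direct runoff: 0.0, 28.0, 73.0, 51.0, 35.0, 25.0, 17.0, 12.0, 8.0, 6.0, 4.0, 0.0 cfs; ΣQ_DR = 259.0 cfs, peak = 73.0 cfs.
Runoff depth d = ΣQ_DR·Δt / A = 259.0 × 900 / (0.201 mi²) = 0.4992 in.
The 1-inch UH is the DRH scaled by (1 in)/d, so U_p = 73.0 × 1/0.4992 = 146 cfs.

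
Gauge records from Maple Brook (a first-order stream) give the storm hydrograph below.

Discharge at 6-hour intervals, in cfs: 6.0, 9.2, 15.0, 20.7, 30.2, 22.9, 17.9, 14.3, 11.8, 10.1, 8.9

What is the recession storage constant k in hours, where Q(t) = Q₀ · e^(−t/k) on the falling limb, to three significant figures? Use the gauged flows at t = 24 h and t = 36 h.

On the falling limb, Q drops from 30.2 to 17.9 cfs between t = 24 h and t = 36 h (Δt = 12 h).
k = −Δt / ln(Q₂/Q₁) = −12 / ln(17.9/30.2) = 22.9 h.

k ≈ 22.9 h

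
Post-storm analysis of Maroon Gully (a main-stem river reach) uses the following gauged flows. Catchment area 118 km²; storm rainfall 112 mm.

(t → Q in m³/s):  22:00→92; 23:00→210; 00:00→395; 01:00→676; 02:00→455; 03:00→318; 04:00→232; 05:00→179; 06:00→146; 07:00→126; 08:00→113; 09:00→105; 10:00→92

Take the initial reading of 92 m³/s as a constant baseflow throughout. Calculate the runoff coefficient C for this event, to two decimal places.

ΣQ_DR = 1943 m³/s; V = ΣQ_DR·Δt = 6.995 × 10^6 m³.
Runoff depth d = V / A = 59.28 mm.
C = d / P = 59.28 / 112 = 0.53.

C ≈ 0.53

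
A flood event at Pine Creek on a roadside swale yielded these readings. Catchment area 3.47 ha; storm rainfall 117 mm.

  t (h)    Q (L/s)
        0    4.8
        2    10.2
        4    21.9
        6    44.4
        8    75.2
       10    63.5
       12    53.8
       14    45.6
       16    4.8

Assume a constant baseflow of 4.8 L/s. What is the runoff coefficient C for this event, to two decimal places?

ΣQ_DR = 281.0 L/s; V = ΣQ_DR·Δt = 2.023 × 10^6 L.
Runoff depth d = V / A = 58.31 mm.
C = d / P = 58.31 / 117 = 0.50.

C ≈ 0.50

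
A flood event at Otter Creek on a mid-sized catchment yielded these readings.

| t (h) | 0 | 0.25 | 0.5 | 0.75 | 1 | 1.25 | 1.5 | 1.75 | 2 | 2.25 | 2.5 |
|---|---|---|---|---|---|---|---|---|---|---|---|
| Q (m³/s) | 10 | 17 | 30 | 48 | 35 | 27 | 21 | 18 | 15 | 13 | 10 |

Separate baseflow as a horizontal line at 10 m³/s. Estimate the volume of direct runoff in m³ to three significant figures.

V ≈ 1.21 × 10^5 m³

Direct-runoff ordinates (Q − Q_b): 0.0, 7.0, 20.0, 38.0, 25.0, 17.0, 11.0, 8.0, 5.0, 3.0, 0.0 m³/s.
ΣQ_DR = 134.0 m³/s.
With Δt = 0.25 h = 900 s, V = ΣQ_DR · Δt = 134.0 × 900 = 1.21 × 10^5 m³.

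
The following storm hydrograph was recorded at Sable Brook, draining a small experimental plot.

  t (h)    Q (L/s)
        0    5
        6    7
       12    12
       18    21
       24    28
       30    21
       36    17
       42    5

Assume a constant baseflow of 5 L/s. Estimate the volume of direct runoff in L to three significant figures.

Direct-runoff ordinates (Q − Q_b): 0.0, 2.0, 7.0, 16.0, 23.0, 16.0, 12.0, 0.0 L/s.
ΣQ_DR = 76.00 L/s.
With Δt = 6 h = 21600 s, V = ΣQ_DR · Δt = 76.00 × 21600 = 1.64 × 10^6 L.

V ≈ 1.64 × 10^6 L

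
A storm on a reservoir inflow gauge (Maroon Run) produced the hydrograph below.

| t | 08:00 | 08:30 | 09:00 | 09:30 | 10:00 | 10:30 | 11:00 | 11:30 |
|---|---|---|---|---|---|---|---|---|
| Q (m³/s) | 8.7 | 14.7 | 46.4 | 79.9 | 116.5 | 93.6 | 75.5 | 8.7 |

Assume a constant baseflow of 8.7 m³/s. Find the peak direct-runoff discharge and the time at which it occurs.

Q_p = 107.8 m³/s at t = 10:00

Subtracting baseflow gives direct-runoff ordinates: 0.0, 6.0, 37.7, 71.2, 107.8, 84.9, 66.8, 0.0 m³/s.
The maximum is 107.8 m³/s, occurring at the reading for t = 10:00.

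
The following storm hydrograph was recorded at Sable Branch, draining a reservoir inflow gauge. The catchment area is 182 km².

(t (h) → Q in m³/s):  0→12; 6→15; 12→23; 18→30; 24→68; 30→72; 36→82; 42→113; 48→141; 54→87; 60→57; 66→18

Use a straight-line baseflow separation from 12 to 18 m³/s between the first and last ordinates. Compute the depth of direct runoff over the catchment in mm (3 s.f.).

Direct runoff: 0.00, 2.45, 9.91, 16.36, 53.82, 57.27, 66.73, 97.18, 124.64, 70.09, 39.55, 0.00 m³/s; ΣQ_DR = 538.0 m³/s.
V = ΣQ_DR · Δt = 538.0 × 21600 s = 1.162 × 10^7 m³.
Over A = 182 km², depth = V / A = 63.9 mm.

d ≈ 63.9 mm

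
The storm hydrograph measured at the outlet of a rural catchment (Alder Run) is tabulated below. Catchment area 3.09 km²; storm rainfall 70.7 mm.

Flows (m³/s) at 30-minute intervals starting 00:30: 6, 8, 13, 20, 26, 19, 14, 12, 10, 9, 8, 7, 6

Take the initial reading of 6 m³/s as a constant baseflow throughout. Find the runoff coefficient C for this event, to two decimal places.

ΣQ_DR = 80.00 m³/s; V = ΣQ_DR·Δt = 1.440 × 10^5 m³.
Runoff depth d = V / A = 46.60 mm.
C = d / P = 46.60 / 70.7 = 0.66.

C ≈ 0.66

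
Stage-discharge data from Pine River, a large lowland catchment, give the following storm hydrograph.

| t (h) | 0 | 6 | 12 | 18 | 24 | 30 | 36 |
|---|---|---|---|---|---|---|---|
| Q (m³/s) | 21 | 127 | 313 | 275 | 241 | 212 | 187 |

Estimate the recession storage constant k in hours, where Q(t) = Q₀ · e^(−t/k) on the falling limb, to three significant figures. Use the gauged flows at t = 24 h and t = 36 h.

On the falling limb, Q drops from 241 to 187 m³/s between t = 24 h and t = 36 h (Δt = 12 h).
k = −Δt / ln(Q₂/Q₁) = −12 / ln(187/241) = 47.3 h.

k ≈ 47.3 h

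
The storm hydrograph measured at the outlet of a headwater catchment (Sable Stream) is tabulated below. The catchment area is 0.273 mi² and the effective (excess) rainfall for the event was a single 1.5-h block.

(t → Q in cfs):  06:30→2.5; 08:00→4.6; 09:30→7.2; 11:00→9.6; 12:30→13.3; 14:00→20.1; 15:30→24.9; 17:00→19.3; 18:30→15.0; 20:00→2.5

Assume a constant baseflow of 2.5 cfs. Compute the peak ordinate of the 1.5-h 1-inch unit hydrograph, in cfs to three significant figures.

U_p ≈ 28.0 cfs

Direct runoff: 0.0, 2.1, 4.7, 7.1, 10.8, 17.6, 22.4, 16.8, 12.5, 0.0 cfs; ΣQ_DR = 94.00 cfs, peak = 22.4 cfs.
Runoff depth d = ΣQ_DR·Δt / A = 94.00 × 5400 / (0.273 mi²) = 0.8003 in.
The 1-inch UH is the DRH scaled by (1 in)/d, so U_p = 22.4 × 1/0.8003 = 28.0 cfs.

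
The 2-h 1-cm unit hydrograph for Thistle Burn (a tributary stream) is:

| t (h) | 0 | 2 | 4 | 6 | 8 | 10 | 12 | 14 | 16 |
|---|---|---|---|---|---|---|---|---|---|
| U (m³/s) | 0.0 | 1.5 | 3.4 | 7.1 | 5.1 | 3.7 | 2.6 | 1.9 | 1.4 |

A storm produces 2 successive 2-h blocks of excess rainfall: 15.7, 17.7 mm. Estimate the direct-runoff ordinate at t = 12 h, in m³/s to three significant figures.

By discrete convolution, Q_j = Σ (P_i / 10 mm) · U_{j−i}.
At t = 12 h (j=6): Q = (15.7/10)·2.6 + (17.7/10)·3.7 = 10.6 m³/s.

Q ≈ 10.6 m³/s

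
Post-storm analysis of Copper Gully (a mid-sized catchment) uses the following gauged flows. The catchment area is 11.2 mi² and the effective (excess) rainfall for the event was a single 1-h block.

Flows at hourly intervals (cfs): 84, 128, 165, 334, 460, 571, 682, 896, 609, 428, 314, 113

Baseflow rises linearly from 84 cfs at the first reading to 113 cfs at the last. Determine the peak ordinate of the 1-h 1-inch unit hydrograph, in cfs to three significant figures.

U_p ≈ 1590 cfs

Direct runoff: 0.00, 41.36, 75.73, 242.09, 365.45, 473.82, 582.18, 793.55, 503.91, 320.27, 203.64, 0.00 cfs; ΣQ_DR = 3602 cfs, peak = 793.55 cfs.
Runoff depth d = ΣQ_DR·Δt / A = 3602 × 3600 / (11.2 mi²) = 0.4984 in.
The 1-inch UH is the DRH scaled by (1 in)/d, so U_p = 793.55 × 1/0.4984 = 1590 cfs.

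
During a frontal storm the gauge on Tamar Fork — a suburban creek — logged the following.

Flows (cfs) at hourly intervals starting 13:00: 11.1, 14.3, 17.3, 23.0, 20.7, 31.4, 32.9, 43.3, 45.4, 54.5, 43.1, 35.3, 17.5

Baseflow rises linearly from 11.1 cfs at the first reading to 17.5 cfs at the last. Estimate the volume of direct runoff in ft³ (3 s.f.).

Direct-runoff ordinates (Q − Q_b): 0.00, 2.67, 5.13, 10.30, 7.47, 17.63, 18.60, 28.47, 30.03, 38.60, 26.67, 18.33, 0.00 cfs.
ΣQ_DR = 203.9 cfs.
With Δt = 1 h = 3600 s, V = ΣQ_DR · Δt = 203.9 × 3600 = 7.34 × 10^5 ft³.

V ≈ 7.34 × 10^5 ft³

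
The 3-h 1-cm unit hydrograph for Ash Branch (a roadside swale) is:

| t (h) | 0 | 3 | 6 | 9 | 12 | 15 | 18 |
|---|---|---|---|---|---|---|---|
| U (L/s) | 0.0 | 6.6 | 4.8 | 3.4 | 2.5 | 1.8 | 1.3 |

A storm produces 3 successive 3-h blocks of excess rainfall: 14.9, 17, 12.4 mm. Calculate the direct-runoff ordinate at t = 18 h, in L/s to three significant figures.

By discrete convolution, Q_j = Σ (P_i / 10 mm) · U_{j−i}.
At t = 18 h (j=6): Q = (14.9/10)·1.3 + (17/10)·1.8 + (12.4/10)·2.5 = 8.10 L/s.

Q ≈ 8.10 L/s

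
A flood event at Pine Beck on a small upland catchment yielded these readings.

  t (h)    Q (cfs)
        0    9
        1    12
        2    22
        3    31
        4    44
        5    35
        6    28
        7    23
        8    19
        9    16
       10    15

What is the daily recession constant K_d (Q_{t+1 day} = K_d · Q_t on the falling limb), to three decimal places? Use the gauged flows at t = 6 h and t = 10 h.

K_d ≈ 0.024

Between t = 6 h and t = 10 h the flow falls from 28 to 15 cfs over 4×1 h = 4 h.
Per-interval ratio K = (15/28)^(1/4) = 0.8555; K_d = K^(24/1) = 0.024.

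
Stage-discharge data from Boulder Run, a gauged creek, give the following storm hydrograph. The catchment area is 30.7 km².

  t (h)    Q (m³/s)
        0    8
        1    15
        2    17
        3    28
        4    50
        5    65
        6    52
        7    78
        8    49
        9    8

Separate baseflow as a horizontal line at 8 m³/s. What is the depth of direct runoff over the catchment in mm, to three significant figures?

d ≈ 34.0 mm

Direct runoff: 0.0, 7.0, 9.0, 20.0, 42.0, 57.0, 44.0, 70.0, 41.0, 0.0 m³/s; ΣQ_DR = 290.0 m³/s.
V = ΣQ_DR · Δt = 290.0 × 3600 s = 1.044 × 10^6 m³.
Over A = 30.7 km², depth = V / A = 34.0 mm.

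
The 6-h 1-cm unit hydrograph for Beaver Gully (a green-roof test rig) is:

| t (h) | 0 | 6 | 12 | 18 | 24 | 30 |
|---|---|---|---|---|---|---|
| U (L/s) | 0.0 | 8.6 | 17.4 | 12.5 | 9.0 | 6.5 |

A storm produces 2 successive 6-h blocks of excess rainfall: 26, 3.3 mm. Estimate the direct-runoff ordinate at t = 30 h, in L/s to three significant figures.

Q ≈ 19.9 L/s

By discrete convolution, Q_j = Σ (P_i / 10 mm) · U_{j−i}.
At t = 30 h (j=5): Q = (26/10)·6.5 + (3.3/10)·9.0 = 19.9 L/s.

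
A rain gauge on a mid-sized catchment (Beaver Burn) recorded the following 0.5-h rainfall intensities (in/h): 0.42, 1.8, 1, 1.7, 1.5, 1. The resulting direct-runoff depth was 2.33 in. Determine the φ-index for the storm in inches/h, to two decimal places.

φ ≈ 0.47 in/h

Only the 5 blocks with intensity above φ contribute runoff: 1.8, 1, 1.7, 1.5, 1 in/h.
Σ(I−φ)·Δt = d  ⇒  (1.8+1+1.7+1.5+1 − 5φ)·0.5 = 2.33
φ = (7.000 − 2.33/0.5) / 5 = 0.47 in/h.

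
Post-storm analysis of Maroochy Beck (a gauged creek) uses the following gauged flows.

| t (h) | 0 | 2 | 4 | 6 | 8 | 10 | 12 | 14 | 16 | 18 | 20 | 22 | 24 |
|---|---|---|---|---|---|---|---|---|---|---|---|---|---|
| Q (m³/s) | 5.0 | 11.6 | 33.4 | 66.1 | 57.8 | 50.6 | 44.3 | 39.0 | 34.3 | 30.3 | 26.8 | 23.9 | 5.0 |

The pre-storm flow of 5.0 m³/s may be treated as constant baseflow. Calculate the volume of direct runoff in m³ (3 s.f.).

V ≈ 2.61 × 10^6 m³

Direct-runoff ordinates (Q − Q_b): 0.0, 6.6, 28.4, 61.1, 52.8, 45.6, 39.3, 34.0, 29.3, 25.3, 21.8, 18.9, 0.0 m³/s.
ΣQ_DR = 363.1 m³/s.
With Δt = 2 h = 7200 s, V = ΣQ_DR · Δt = 363.1 × 7200 = 2.61 × 10^6 m³.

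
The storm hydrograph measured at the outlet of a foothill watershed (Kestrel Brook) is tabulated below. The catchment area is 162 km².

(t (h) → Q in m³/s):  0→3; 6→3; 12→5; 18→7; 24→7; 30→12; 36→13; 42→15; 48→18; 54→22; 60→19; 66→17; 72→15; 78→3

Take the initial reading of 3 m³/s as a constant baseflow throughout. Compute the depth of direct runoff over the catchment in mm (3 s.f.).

d ≈ 15.6 mm

Direct runoff: 0.0, 0.0, 2.0, 4.0, 4.0, 9.0, 10.0, 12.0, 15.0, 19.0, 16.0, 14.0, 12.0, 0.0 m³/s; ΣQ_DR = 117.0 m³/s.
V = ΣQ_DR · Δt = 117.0 × 21600 s = 2.527 × 10^6 m³.
Over A = 162 km², depth = V / A = 15.6 mm.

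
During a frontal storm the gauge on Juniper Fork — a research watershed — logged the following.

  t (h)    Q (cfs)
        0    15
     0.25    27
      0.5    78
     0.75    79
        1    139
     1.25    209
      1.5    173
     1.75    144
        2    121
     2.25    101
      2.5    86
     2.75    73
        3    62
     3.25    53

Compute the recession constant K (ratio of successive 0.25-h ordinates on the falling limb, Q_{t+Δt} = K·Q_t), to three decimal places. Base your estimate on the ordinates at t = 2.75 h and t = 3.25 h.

Using the recession-limb readings at t = 2.75 h and t = 3.25 h: Q falls from 73 to 53 cfs over 2 intervals.
K = (Q₂/Q₁)^(1/2) = (53/73)^(1/2) = 0.852.

K ≈ 0.852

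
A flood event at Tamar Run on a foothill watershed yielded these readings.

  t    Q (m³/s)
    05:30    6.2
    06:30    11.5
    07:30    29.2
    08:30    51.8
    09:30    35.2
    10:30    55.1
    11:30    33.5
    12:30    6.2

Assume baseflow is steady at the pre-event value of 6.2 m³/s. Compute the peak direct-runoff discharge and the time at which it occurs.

Q_p = 48.9 m³/s at t = 10:30

Subtracting baseflow gives direct-runoff ordinates: 0.0, 5.3, 23.0, 45.6, 29.0, 48.9, 27.3, 0.0 m³/s.
The maximum is 48.9 m³/s, occurring at the reading for t = 10:30.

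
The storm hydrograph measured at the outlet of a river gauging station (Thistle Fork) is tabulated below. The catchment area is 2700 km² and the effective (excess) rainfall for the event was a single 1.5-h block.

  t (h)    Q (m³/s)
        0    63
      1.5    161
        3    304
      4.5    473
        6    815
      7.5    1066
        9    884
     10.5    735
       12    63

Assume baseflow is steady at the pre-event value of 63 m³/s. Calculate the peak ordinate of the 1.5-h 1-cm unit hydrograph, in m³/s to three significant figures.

U_p ≈ 1250 m³/s

Direct runoff: 0.0, 98.0, 241.0, 410.0, 752.0, 1003.0, 821.0, 672.0, 0.0 m³/s; ΣQ_DR = 3997 m³/s, peak = 1003.0 m³/s.
Runoff depth d = ΣQ_DR·Δt / A = 3997 × 5400 / (2700 km²) = 7.994 mm.
The 1-cm UH is the DRH scaled by (10 mm)/d, so U_p = 1003.0 × 10/7.994 = 1250 m³/s.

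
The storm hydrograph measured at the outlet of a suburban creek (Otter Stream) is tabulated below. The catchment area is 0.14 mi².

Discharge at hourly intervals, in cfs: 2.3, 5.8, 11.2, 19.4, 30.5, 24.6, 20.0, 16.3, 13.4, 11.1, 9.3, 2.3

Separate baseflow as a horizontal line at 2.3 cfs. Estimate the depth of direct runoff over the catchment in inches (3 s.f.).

d ≈ 1.53 in

Direct runoff: 0.0, 3.5, 8.9, 17.1, 28.2, 22.3, 17.7, 14.0, 11.1, 8.8, 7.0, 0.0 cfs; ΣQ_DR = 138.6 cfs.
V = ΣQ_DR · Δt = 138.6 × 3600 s = 4.990 × 10^5 ft³.
Over A = 0.14 mi², depth = V / A = 1.53 in.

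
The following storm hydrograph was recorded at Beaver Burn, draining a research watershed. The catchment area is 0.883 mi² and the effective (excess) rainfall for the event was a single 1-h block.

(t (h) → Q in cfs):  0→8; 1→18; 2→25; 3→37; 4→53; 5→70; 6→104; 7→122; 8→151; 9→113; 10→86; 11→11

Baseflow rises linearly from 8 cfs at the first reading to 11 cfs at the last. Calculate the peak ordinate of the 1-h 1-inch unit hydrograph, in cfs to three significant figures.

Direct runoff: 0.00, 9.73, 16.45, 28.18, 43.91, 60.64, 94.36, 112.09, 140.82, 102.55, 75.27, 0.00 cfs; ΣQ_DR = 684.0 cfs, peak = 140.82 cfs.
Runoff depth d = ΣQ_DR·Δt / A = 684.0 × 3600 / (0.883 mi²) = 1.200 in.
The 1-inch UH is the DRH scaled by (1 in)/d, so U_p = 140.82 × 1/1.200 = 117 cfs.

U_p ≈ 117 cfs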